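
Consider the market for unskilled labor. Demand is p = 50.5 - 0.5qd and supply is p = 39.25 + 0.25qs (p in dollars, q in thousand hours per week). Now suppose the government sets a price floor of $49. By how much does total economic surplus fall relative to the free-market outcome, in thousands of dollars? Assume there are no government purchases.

54

Rearranging demand gives qd = 101 - 2p; rearranging supply gives qs = 4p - 157. In a free market, 101 - 2p = 4p - 157 gives the equilibrium p* = 43, q* = 15.
The floor of 49 is above the equilibrium price 43, so it binds.
At p = 49: qd = 101 - 2·49 = 3 and qs = 4·49 - 157 = 39.
Quantity traded falls to 3. At q = 3 the demand price is (101 - 3)/2 = 49 and the supply price is (157 + 3)/4 = 40.
Deadweight loss = ½ · (49 - 40) · (15 - 3) = ½ · 9 · 12 = 54.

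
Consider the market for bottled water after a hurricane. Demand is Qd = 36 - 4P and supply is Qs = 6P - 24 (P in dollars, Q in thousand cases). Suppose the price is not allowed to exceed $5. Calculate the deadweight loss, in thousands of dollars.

Without the control the market clears where 36 - 4P = 6P - 24, i.e. P* = 6 and Q* = 12.
The ceiling of 5 is below the equilibrium price 6, so it binds.
At P = 5: Qd = 36 - 4·5 = 16 and Qs = 6·5 - 24 = 6.
Quantity traded falls to 6. At Q = 6 the demand price is (36 - 6)/4 = 7.5 and the supply price is (24 + 6)/6 = 5.
Deadweight loss = ½ · (7.5 - 5) · (12 - 6) = ½ · 2.5 · 6 = 7.5.

7.5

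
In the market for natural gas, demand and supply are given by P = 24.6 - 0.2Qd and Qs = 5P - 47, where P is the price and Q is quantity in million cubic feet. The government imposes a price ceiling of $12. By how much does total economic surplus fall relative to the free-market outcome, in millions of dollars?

Rearranging demand gives Qd = 123 - 5P. Equilibrium: 123 - 5P = 5P - 47, so 170 = 10P and P* = 17, Q* = 38.
Because the ceiling (12) lies below the market-clearing price, it is binding.
At P = 12: Qd = 123 - 5·12 = 63 and Qs = 5·12 - 47 = 13.
Quantity traded falls to 13. At Q = 13 the demand price is (123 - 13)/5 = 22 and the supply price is (47 + 13)/5 = 12.
Deadweight loss = ½ · (22 - 12) · (38 - 13) = ½ · 10 · 25 = 125.

125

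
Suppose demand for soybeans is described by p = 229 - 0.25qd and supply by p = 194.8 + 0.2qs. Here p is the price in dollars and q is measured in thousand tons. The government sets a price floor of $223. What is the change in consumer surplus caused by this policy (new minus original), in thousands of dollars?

-650

Rearranging demand gives qd = 916 - 4p; rearranging supply gives qs = 5p - 974. Setting quantity demanded equal to quantity supplied, 916 - 4p = 5p - 974, gives p* = 210 and q* = 76.
Since 223 > 210, the floor is binding.
At p = 223: qd = 916 - 4·223 = 24 and qs = 5·223 - 974 = 141.
Consumer surplus without the control is ½ · (229 - 210) · 76 = 722.
With the floor, consumers buy 24 units at 223, so CS = ½ · (229 - 223) · 24 = 72.
Change in consumer surplus = 72 - 722 = -650.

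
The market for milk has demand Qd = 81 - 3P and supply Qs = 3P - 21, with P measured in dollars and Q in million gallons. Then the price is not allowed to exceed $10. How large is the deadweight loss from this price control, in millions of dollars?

147

Equilibrium: 81 - 3P = 3P - 21, so 102 = 6P and P* = 17, Q* = 30.
Because the ceiling (10) lies below the market-clearing price, it is binding.
At P = 10: Qd = 81 - 3·10 = 51 and Qs = 3·10 - 21 = 9.
Quantity traded falls to 9. At Q = 9 the demand price is (81 - 9)/3 = 24 and the supply price is (21 + 9)/3 = 10.
Deadweight loss = ½ · (24 - 10) · (30 - 9) = ½ · 14 · 21 = 147.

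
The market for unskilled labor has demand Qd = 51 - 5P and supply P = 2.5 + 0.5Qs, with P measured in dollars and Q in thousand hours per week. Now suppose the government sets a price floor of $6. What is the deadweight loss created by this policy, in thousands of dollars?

Rearranging supply gives Qs = 2P - 5. Without the control the market clears where 51 - 5P = 2P - 5, i.e. P* = 8 and Q* = 11.
The floor of 6 is below the equilibrium price 8, so it is not binding; the market clears at P* = 8, Q* = 11.
Since the control does not bind, no trades are prevented and deadweight loss is zero.

0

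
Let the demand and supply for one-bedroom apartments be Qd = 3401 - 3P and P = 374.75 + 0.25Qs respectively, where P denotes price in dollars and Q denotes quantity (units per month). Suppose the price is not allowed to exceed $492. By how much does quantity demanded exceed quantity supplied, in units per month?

Rearranging supply gives Qs = 4P - 1499. Equilibrium: 3401 - 3P = 4P - 1499, so 4900 = 7P and P* = 700, Q* = 1301.
Because the ceiling (492) lies below the market-clearing price, it is binding.
At P = 492: Qd = 3401 - 3·492 = 1925 and Qs = 4·492 - 1499 = 469.
Shortage = Qd - Qs = 1925 - 469 = 1456.

1456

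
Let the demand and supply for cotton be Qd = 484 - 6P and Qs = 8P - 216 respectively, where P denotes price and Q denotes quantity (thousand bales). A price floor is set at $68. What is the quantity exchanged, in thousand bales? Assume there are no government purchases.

76

Setting quantity demanded equal to quantity supplied, 484 - 6P = 8P - 216, gives P* = 50 and Q* = 184.
The floor of 68 is above the equilibrium price 50, so it binds.
At P = 68: Qd = 484 - 6·68 = 76 and Qs = 8·68 - 216 = 328.
The quantity actually transacted is the short side, demand: 76.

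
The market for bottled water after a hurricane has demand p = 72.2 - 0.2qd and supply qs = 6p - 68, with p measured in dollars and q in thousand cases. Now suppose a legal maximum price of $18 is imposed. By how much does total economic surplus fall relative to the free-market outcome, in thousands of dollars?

Rearranging demand gives qd = 361 - 5p. Without the control the market clears where 361 - 5p = 6p - 68, i.e. p* = 39 and q* = 166.
Since 18 < 39, the ceiling is binding.
At p = 18: qd = 361 - 5·18 = 271 and qs = 6·18 - 68 = 40.
Quantity traded falls to 40. At q = 40 the demand price is (361 - 40)/5 = 64.2 and the supply price is (68 + 40)/6 = 18.
Deadweight loss = ½ · (64.2 - 18) · (166 - 40) = ½ · 46.2 · 126 = 2910.6.

2910.6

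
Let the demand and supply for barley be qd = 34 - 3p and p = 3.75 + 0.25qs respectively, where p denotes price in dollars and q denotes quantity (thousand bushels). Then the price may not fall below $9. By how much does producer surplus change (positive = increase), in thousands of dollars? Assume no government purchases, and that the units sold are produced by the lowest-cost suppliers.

Rearranging supply gives qs = 4p - 15. Setting quantity demanded equal to quantity supplied, 34 - 3p = 4p - 15, gives p* = 7 and q* = 13.
The floor of 9 is above the equilibrium price 7, so it binds.
At p = 9: qd = 34 - 3·9 = 7 and qs = 4·9 - 15 = 21.
Producer surplus without the control is ½ · (7 - 3.75) · 13 = 21.125.
With the floor, 7 units are sold at 9. The supply price at q = 7 is 5.5, so PS = ½ · [(9 - 3.75) + (9 - 5.5)] · 7 = 30.625.
Change in producer surplus = 30.625 - 21.125 = 9.5.

9.5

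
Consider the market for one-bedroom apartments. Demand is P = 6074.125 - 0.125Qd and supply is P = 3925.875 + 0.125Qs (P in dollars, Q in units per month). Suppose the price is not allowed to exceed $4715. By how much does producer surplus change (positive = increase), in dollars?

-2124105

Rearranging demand gives Qd = 48593 - 8P; rearranging supply gives Qs = 8P - 31407. Setting quantity demanded equal to quantity supplied, 48593 - 8P = 8P - 31407, gives P* = 5000 and Q* = 8593.
Because the ceiling (4715) lies below the market-clearing price, it is binding.
At P = 4715: Qd = 48593 - 8·4715 = 10873 and Qs = 8·4715 - 31407 = 6313.
Producer surplus without the control is ½ · (5000 - 3925.875) · 8593 = 4614978.0625.
With the ceiling, producers sell 6313 units at 4715, so PS = ½ · (4715 - 3925.875) · 6313 = 2490873.0625.
Change in producer surplus = 2490873.0625 - 4614978.0625 = -2124105.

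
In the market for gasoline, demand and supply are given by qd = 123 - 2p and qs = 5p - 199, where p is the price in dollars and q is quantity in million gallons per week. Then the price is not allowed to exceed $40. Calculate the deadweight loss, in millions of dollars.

In a free market, 123 - 2p = 5p - 199 gives the equilibrium p* = 46, q* = 31.
Because the ceiling (40) lies below the market-clearing price, it is binding.
At p = 40: qd = 123 - 2·40 = 43 and qs = 5·40 - 199 = 1.
Quantity traded falls to 1. At q = 1 the demand price is (123 - 1)/2 = 61 and the supply price is (199 + 1)/5 = 40.
Deadweight loss = ½ · (61 - 40) · (31 - 1) = ½ · 21 · 30 = 315.

315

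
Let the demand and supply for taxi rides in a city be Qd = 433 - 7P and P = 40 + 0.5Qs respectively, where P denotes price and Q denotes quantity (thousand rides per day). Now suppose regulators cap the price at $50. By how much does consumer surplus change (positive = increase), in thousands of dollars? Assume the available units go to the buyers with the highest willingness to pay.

126

Rearranging supply gives Qs = 2P - 80. Equilibrium: 433 - 7P = 2P - 80, so 513 = 9P and P* = 57, Q* = 34.
Because the ceiling (50) lies below the market-clearing price, it is binding.
At P = 50: Qd = 433 - 7·50 = 83 and Qs = 2·50 - 80 = 20.
Consumer surplus without the control is ½ · (433/7 - 57) · 34 = 578/7.
With the ceiling, 20 units are sold at 50 (assume they go to the highest-value buyers). The demand price at Q = 20 is 59, so CS = ½ · [(433/7 - 50) + (59 - 50)] · 20 = 1460/7.
Change in consumer surplus = 1460/7 - 578/7 = 126.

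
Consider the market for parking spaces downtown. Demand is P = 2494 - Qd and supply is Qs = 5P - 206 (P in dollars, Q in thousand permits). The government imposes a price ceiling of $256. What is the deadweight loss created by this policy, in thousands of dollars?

564540

Rearranging demand gives Qd = 2494 - P. Without the control the market clears where 2494 - P = 5P - 206, i.e. P* = 450 and Q* = 2044.
The ceiling of 256 is below the equilibrium price 450, so it binds.
At P = 256: Qd = 2494 - 256 = 2238 and Qs = 5·256 - 206 = 1074.
Quantity traded falls to 1074. At Q = 1074 the demand price is 2494 - 1074 = 1420 and the supply price is (206 + 1074)/5 = 256.
Deadweight loss = ½ · (1420 - 256) · (2044 - 1074) = ½ · 1164 · 970 = 564540.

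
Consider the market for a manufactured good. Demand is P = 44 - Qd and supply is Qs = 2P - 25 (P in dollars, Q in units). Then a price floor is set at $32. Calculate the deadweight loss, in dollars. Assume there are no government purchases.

Rearranging demand gives Qd = 44 - P. Without the control the market clears where 44 - P = 2P - 25, i.e. P* = 23 and Q* = 21.
Since 32 > 23, the floor is binding.
At P = 32: Qd = 44 - 32 = 12 and Qs = 2·32 - 25 = 39.
Quantity traded falls to 12. At Q = 12 the demand price is 44 - 12 = 32 and the supply price is (25 + 12)/2 = 18.5.
Deadweight loss = ½ · (32 - 18.5) · (21 - 12) = ½ · 13.5 · 9 = 60.75.

60.75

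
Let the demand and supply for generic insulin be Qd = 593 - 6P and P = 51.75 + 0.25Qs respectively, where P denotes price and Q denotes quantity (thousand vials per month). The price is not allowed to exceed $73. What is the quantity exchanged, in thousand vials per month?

Rearranging supply gives Qs = 4P - 207. Equilibrium: 593 - 6P = 4P - 207, so 800 = 10P and P* = 80, Q* = 113.
Because the ceiling (73) lies below the market-clearing price, it is binding.
At P = 73: Qd = 593 - 6·73 = 155 and Qs = 4·73 - 207 = 85.
The quantity actually transacted is the short side, supply: 85.

85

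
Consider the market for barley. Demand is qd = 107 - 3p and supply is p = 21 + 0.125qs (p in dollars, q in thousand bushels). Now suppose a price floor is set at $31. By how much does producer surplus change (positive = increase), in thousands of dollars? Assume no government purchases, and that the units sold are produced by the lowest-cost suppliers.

Rearranging supply gives qs = 8p - 168. Without the control the market clears where 107 - 3p = 8p - 168, i.e. p* = 25 and q* = 32.
Because the floor (31) lies above the market-clearing price, it is binding.
At p = 31: qd = 107 - 3·31 = 14 and qs = 8·31 - 168 = 80.
Producer surplus without the control is ½ · (25 - 21) · 32 = 64.
With the floor, 14 units are sold at 31. The supply price at q = 14 is 22.75, so PS = ½ · [(31 - 21) + (31 - 22.75)] · 14 = 127.75.
Change in producer surplus = 127.75 - 64 = 63.75.

63.75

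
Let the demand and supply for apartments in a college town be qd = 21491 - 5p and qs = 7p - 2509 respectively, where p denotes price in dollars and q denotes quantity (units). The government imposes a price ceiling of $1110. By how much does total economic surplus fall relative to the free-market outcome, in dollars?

In a free market, 21491 - 5p = 7p - 2509 gives the equilibrium p* = 2000, q* = 11491.
The ceiling of 1110 is below the equilibrium price 2000, so it binds.
At p = 1110: qd = 21491 - 5·1110 = 15941 and qs = 7·1110 - 2509 = 5261.
Quantity traded falls to 5261. At q = 5261 the demand price is (21491 - 5261)/5 = 3246 and the supply price is (2509 + 5261)/7 = 1110.
Deadweight loss = ½ · (3246 - 1110) · (11491 - 5261) = ½ · 2136 · 6230 = 6653640.

6653640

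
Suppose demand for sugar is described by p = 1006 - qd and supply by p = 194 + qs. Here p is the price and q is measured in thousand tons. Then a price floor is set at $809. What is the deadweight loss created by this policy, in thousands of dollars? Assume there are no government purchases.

43681

Rearranging demand gives qd = 1006 - p; rearranging supply gives qs = p - 194. Without the control the market clears where 1006 - p = p - 194, i.e. p* = 600 and q* = 406.
Because the floor (809) lies above the market-clearing price, it is binding.
At p = 809: qd = 1006 - 809 = 197 and qs = 809 - 194 = 615.
Quantity traded falls to 197. At q = 197 the demand price is 1006 - 197 = 809 and the supply price is 194 + 197 = 391.
Deadweight loss = ½ · (809 - 391) · (406 - 197) = ½ · 418 · 209 = 43681.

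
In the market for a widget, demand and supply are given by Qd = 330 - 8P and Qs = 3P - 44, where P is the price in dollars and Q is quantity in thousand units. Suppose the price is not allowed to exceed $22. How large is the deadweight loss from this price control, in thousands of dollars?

In a free market, 330 - 8P = 3P - 44 gives the equilibrium P* = 34, Q* = 58.
Since 22 < 34, the ceiling is binding.
At P = 22: Qd = 330 - 8·22 = 154 and Qs = 3·22 - 44 = 22.
Quantity traded falls to 22. At Q = 22 the demand price is (330 - 22)/8 = 38.5 and the supply price is (44 + 22)/3 = 22.
Deadweight loss = ½ · (38.5 - 22) · (58 - 22) = ½ · 16.5 · 36 = 297.

297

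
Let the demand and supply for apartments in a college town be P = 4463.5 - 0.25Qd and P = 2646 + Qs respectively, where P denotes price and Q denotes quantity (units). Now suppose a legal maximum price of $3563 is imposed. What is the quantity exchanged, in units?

Rearranging demand gives Qd = 17854 - 4P; rearranging supply gives Qs = P - 2646. In a free market, 17854 - 4P = P - 2646 gives the equilibrium P* = 4100, Q* = 1454.
Since 3563 < 4100, the ceiling is binding.
At P = 3563: Qd = 17854 - 4·3563 = 3602 and Qs = 3563 - 2646 = 917.
The quantity actually transacted is the short side, supply: 917.

917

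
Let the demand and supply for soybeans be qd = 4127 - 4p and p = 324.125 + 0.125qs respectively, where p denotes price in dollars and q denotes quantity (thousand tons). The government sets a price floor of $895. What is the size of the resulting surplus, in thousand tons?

4020

Rearranging supply gives qs = 8p - 2593. Equilibrium: 4127 - 4p = 8p - 2593, so 6720 = 12p and p* = 560, q* = 1887.
Since 895 > 560, the floor is binding.
At p = 895: qd = 4127 - 4·895 = 547 and qs = 8·895 - 2593 = 4567.
Surplus = qs - qd = 4567 - 547 = 4020.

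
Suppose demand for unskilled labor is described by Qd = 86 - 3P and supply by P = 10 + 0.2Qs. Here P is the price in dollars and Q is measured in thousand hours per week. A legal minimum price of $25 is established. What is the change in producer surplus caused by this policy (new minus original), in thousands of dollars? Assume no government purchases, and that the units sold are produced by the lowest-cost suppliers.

Rearranging supply gives Qs = 5P - 50. Setting quantity demanded equal to quantity supplied, 86 - 3P = 5P - 50, gives P* = 17 and Q* = 35.
Because the floor (25) lies above the market-clearing price, it is binding.
At P = 25: Qd = 86 - 3·25 = 11 and Qs = 5·25 - 50 = 75.
Producer surplus without the control is ½ · (17 - 10) · 35 = 122.5.
With the floor, 11 units are sold at 25. The supply price at Q = 11 is 12.2, so PS = ½ · [(25 - 10) + (25 - 12.2)] · 11 = 152.9.
Change in producer surplus = 152.9 - 122.5 = 30.4.

30.4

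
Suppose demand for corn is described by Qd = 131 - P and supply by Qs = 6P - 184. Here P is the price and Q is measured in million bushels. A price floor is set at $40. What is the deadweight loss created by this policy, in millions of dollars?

Equilibrium: 131 - P = 6P - 184, so 315 = 7P and P* = 45, Q* = 86.
The floor of 40 is below the equilibrium price 45, so it is not binding; the market clears at P* = 45, Q* = 86.
Since the control does not bind, no trades are prevented and deadweight loss is zero.

0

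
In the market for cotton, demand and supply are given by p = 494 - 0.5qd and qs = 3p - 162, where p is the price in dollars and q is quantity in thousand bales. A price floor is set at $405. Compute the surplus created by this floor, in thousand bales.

Rearranging demand gives qd = 988 - 2p. Equilibrium: 988 - 2p = 3p - 162, so 1150 = 5p and p* = 230, q* = 528.
Since 405 > 230, the floor is binding.
At p = 405: qd = 988 - 2·405 = 178 and qs = 3·405 - 162 = 1053.
Surplus = qs - qd = 1053 - 178 = 875.

875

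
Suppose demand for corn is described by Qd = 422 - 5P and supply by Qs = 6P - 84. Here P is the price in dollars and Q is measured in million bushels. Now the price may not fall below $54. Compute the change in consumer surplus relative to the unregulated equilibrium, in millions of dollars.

-1376

Equilibrium: 422 - 5P = 6P - 84, so 506 = 11P and P* = 46, Q* = 192.
The floor of 54 is above the equilibrium price 46, so it binds.
At P = 54: Qd = 422 - 5·54 = 152 and Qs = 6·54 - 84 = 240.
Consumer surplus without the control is ½ · (84.4 - 46) · 192 = 3686.4.
With the floor, consumers buy 152 units at 54, so CS = ½ · (84.4 - 54) · 152 = 2310.4.
Change in consumer surplus = 2310.4 - 3686.4 = -1376.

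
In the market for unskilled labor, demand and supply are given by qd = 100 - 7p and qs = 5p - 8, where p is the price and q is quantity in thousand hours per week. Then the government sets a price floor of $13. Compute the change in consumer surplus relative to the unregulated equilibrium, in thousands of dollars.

-92

Equilibrium: 100 - 7p = 5p - 8, so 108 = 12p and p* = 9, q* = 37.
Since 13 > 9, the floor is binding.
At p = 13: qd = 100 - 7·13 = 9 and qs = 5·13 - 8 = 57.
Consumer surplus without the control is ½ · (100/7 - 9) · 37 = 1369/14.
With the floor, consumers buy 9 units at 13, so CS = ½ · (100/7 - 13) · 9 = 81/14.
Change in consumer surplus = 81/14 - 1369/14 = -92.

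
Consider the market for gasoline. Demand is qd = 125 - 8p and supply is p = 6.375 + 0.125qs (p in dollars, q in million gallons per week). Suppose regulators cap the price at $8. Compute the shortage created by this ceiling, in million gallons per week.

Rearranging supply gives qs = 8p - 51. Without the control the market clears where 125 - 8p = 8p - 51, i.e. p* = 11 and q* = 37.
Since 8 < 11, the ceiling is binding.
At p = 8: qd = 125 - 8·8 = 61 and qs = 8·8 - 51 = 13.
Shortage = qd - qs = 61 - 13 = 48.

48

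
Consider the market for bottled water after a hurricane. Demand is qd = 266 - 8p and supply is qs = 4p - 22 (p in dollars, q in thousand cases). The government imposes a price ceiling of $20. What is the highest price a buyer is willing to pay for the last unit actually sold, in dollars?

26

In a free market, 266 - 8p = 4p - 22 gives the equilibrium p* = 24, q* = 74.
The ceiling of 20 is below the equilibrium price 24, so it binds.
At p = 20: qd = 266 - 8·20 = 106 and qs = 4·20 - 22 = 58.
Only 58 units reach the market. On the demand curve, the marginal buyer's willingness to pay at q = 58 is (266 - 58)/8 = 26.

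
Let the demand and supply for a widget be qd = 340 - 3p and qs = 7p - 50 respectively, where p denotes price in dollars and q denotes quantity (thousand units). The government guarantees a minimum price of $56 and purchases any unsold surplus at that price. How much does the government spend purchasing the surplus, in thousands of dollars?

Setting quantity demanded equal to quantity supplied, 340 - 3p = 7p - 50, gives p* = 39 and q* = 223.
Because the floor (56) lies above the market-clearing price, it is binding.
At p = 56: qd = 340 - 3·56 = 172 and qs = 7·56 - 50 = 342.
Surplus = qs - qd = 170.
Government expenditure = surplus × support price = 170 × 56 = 9520.

9520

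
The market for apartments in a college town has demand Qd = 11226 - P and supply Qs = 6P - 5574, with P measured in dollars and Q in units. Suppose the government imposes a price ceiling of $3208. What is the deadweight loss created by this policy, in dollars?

0

Without the control the market clears where 11226 - P = 6P - 5574, i.e. P* = 2400 and Q* = 8826.
Since 3208 is above P* = 2400, the ceiling does not bind and the free-market outcome prevails.
Since the control does not bind, no trades are prevented and deadweight loss is zero.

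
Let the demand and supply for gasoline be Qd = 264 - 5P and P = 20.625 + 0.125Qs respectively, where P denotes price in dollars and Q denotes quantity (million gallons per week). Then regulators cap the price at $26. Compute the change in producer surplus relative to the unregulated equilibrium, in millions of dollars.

Rearranging supply gives Qs = 8P - 165. In a free market, 264 - 5P = 8P - 165 gives the equilibrium P* = 33, Q* = 99.
Since 26 < 33, the ceiling is binding.
At P = 26: Qd = 264 - 5·26 = 134 and Qs = 8·26 - 165 = 43.
Producer surplus without the control is ½ · (33 - 20.625) · 99 = 612.5625.
With the ceiling, producers sell 43 units at 26, so PS = ½ · (26 - 20.625) · 43 = 115.5625.
Change in producer surplus = 115.5625 - 612.5625 = -497.

-497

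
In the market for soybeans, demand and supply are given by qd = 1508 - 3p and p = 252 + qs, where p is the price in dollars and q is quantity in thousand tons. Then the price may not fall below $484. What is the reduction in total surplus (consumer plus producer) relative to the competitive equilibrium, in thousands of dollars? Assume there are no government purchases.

11616

Rearranging supply gives qs = p - 252. Setting quantity demanded equal to quantity supplied, 1508 - 3p = p - 252, gives p* = 440 and q* = 188.
Because the floor (484) lies above the market-clearing price, it is binding.
At p = 484: qd = 1508 - 3·484 = 56 and qs = 484 - 252 = 232.
Quantity traded falls to 56. At q = 56 the demand price is (1508 - 56)/3 = 484 and the supply price is 252 + 56 = 308.
Deadweight loss = ½ · (484 - 308) · (188 - 56) = ½ · 176 · 132 = 11616.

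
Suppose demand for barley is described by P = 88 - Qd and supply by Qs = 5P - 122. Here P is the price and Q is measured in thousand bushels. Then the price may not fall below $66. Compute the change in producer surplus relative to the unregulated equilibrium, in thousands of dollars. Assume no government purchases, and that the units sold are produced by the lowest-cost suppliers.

Rearranging demand gives Qd = 88 - P. In a free market, 88 - P = 5P - 122 gives the equilibrium P* = 35, Q* = 53.
Because the floor (66) lies above the market-clearing price, it is binding.
At P = 66: Qd = 88 - 66 = 22 and Qs = 5·66 - 122 = 208.
Producer surplus without the control is ½ · (35 - 24.4) · 53 = 280.9.
With the floor, 22 units are sold at 66. The supply price at Q = 22 is 28.8, so PS = ½ · [(66 - 24.4) + (66 - 28.8)] · 22 = 866.8.
Change in producer surplus = 866.8 - 280.9 = 585.9.

585.9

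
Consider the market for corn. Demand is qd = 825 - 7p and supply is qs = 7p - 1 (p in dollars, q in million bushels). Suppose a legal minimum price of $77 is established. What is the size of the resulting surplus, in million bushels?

Without the control the market clears where 825 - 7p = 7p - 1, i.e. p* = 59 and q* = 412.
Since 77 > 59, the floor is binding.
At p = 77: qd = 825 - 7·77 = 286 and qs = 7·77 - 1 = 538.
Surplus = qs - qd = 538 - 286 = 252.

252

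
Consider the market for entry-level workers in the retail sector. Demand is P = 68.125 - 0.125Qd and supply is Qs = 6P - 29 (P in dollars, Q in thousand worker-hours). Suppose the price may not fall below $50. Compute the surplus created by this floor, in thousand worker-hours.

126

Rearranging demand gives Qd = 545 - 8P. Setting quantity demanded equal to quantity supplied, 545 - 8P = 6P - 29, gives P* = 41 and Q* = 217.
The floor of 50 is above the equilibrium price 41, so it binds.
At P = 50: Qd = 545 - 8·50 = 145 and Qs = 6·50 - 29 = 271.
Surplus = Qs - Qd = 271 - 145 = 126.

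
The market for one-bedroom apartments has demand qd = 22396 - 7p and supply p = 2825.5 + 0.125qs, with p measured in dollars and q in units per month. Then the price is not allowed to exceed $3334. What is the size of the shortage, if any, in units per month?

Rearranging supply gives qs = 8p - 22604. In a free market, 22396 - 7p = 8p - 22604 gives the equilibrium p* = 3000, q* = 1396.
Since 3334 is above p* = 3000, the ceiling does not bind and the free-market outcome prevails.
Since the control does not bind, there is no shortage.

0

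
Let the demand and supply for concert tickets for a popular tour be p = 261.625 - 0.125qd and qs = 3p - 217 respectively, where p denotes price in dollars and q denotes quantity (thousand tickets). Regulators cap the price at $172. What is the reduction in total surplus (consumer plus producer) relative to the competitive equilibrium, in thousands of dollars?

2978.25

Rearranging demand gives qd = 2093 - 8p. Without the control the market clears where 2093 - 8p = 3p - 217, i.e. p* = 210 and q* = 413.
Because the ceiling (172) lies below the market-clearing price, it is binding.
At p = 172: qd = 2093 - 8·172 = 717 and qs = 3·172 - 217 = 299.
Quantity traded falls to 299. At q = 299 the demand price is (2093 - 299)/8 = 224.25 and the supply price is (217 + 299)/3 = 172.
Deadweight loss = ½ · (224.25 - 172) · (413 - 299) = ½ · 52.25 · 114 = 2978.25.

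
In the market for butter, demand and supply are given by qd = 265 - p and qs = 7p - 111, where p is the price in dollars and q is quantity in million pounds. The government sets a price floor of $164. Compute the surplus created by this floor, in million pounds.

936

In a free market, 265 - p = 7p - 111 gives the equilibrium p* = 47, q* = 218.
The floor of 164 is above the equilibrium price 47, so it binds.
At p = 164: qd = 265 - 164 = 101 and qs = 7·164 - 111 = 1037.
Surplus = qs - qd = 1037 - 101 = 936.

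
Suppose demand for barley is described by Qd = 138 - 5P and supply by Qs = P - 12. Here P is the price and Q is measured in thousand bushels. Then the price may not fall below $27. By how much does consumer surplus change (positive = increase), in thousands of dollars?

Equilibrium: 138 - 5P = P - 12, so 150 = 6P and P* = 25, Q* = 13.
The floor of 27 is above the equilibrium price 25, so it binds.
At P = 27: Qd = 138 - 5·27 = 3 and Qs = 27 - 12 = 15.
Consumer surplus without the control is ½ · (27.6 - 25) · 13 = 16.9.
With the floor, consumers buy 3 units at 27, so CS = ½ · (27.6 - 27) · 3 = 0.9.
Change in consumer surplus = 0.9 - 16.9 = -16.

-16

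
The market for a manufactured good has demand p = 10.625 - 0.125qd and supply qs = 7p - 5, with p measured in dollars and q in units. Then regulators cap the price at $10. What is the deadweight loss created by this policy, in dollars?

0

Rearranging demand gives qd = 85 - 8p. Without the control the market clears where 85 - 8p = 7p - 5, i.e. p* = 6 and q* = 37.
Since 10 is above p* = 6, the ceiling does not bind and the free-market outcome prevails.
Since the control does not bind, no trades are prevented and deadweight loss is zero.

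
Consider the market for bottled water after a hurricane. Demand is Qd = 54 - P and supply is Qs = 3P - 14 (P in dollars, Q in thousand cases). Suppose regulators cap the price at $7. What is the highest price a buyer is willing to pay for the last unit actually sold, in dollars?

47

In a free market, 54 - P = 3P - 14 gives the equilibrium P* = 17, Q* = 37.
The ceiling of 7 is below the equilibrium price 17, so it binds.
At P = 7: Qd = 54 - 7 = 47 and Qs = 3·7 - 14 = 7.
Only 7 units reach the market. On the demand curve, the marginal buyer's willingness to pay at Q = 7 is (54 - 7) = 47.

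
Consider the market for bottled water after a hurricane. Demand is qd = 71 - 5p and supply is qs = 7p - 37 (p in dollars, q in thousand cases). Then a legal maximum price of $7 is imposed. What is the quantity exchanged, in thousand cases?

Equilibrium: 71 - 5p = 7p - 37, so 108 = 12p and p* = 9, q* = 26.
Because the ceiling (7) lies below the market-clearing price, it is binding.
At p = 7: qd = 71 - 5·7 = 36 and qs = 7·7 - 37 = 12.
The quantity actually transacted is the short side, supply: 12.

12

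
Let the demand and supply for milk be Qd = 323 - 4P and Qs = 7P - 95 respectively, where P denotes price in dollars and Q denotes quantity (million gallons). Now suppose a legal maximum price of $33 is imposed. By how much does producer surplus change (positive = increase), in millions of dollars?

-767.5

In a free market, 323 - 4P = 7P - 95 gives the equilibrium P* = 38, Q* = 171.
Because the ceiling (33) lies below the market-clearing price, it is binding.
At P = 33: Qd = 323 - 4·33 = 191 and Qs = 7·33 - 95 = 136.
Producer surplus without the control is ½ · (38 - 95/7) · 171 = 29241/14.
With the ceiling, producers sell 136 units at 33, so PS = ½ · (33 - 95/7) · 136 = 9248/7.
Change in producer surplus = 9248/7 - 29241/14 = -767.5.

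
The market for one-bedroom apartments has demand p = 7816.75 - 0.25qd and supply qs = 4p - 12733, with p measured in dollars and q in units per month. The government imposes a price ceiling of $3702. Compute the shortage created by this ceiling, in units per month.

14384

Rearranging demand gives qd = 31267 - 4p. Equilibrium: 31267 - 4p = 4p - 12733, so 44000 = 8p and p* = 5500, q* = 9267.
The ceiling of 3702 is below the equilibrium price 5500, so it binds.
At p = 3702: qd = 31267 - 4·3702 = 16459 and qs = 4·3702 - 12733 = 2075.
Shortage = qd - qs = 16459 - 2075 = 14384.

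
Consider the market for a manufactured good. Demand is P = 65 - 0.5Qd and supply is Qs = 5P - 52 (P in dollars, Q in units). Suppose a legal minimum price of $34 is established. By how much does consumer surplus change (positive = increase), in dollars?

Rearranging demand gives Qd = 130 - 2P. Without the control the market clears where 130 - 2P = 5P - 52, i.e. P* = 26 and Q* = 78.
Since 34 > 26, the floor is binding.
At P = 34: Qd = 130 - 2·34 = 62 and Qs = 5·34 - 52 = 118.
Consumer surplus without the control is ½ · (65 - 26) · 78 = 1521.
With the floor, consumers buy 62 units at 34, so CS = ½ · (65 - 34) · 62 = 961.
Change in consumer surplus = 961 - 1521 = -560.

-560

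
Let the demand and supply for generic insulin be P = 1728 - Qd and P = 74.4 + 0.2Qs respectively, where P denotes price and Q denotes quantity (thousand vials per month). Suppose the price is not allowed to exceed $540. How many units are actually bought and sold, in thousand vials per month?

Rearranging demand gives Qd = 1728 - P; rearranging supply gives Qs = 5P - 372. Equilibrium: 1728 - P = 5P - 372, so 2100 = 6P and P* = 350, Q* = 1378.
Since 540 is above P* = 350, the ceiling does not bind and the free-market outcome prevails.

1378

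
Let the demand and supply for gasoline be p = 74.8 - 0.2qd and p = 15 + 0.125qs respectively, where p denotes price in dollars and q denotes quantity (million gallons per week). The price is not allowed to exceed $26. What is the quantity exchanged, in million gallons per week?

Rearranging demand gives qd = 374 - 5p; rearranging supply gives qs = 8p - 120. Equilibrium: 374 - 5p = 8p - 120, so 494 = 13p and p* = 38, q* = 184.
The ceiling of 26 is below the equilibrium price 38, so it binds.
At p = 26: qd = 374 - 5·26 = 244 and qs = 8·26 - 120 = 88.
The quantity actually transacted is the short side, supply: 88.

88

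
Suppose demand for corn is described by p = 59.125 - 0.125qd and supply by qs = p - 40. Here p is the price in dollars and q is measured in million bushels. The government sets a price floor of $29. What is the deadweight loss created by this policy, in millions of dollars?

Rearranging demand gives qd = 473 - 8p. Without the control the market clears where 473 - 8p = p - 40, i.e. p* = 57 and q* = 17.
The floor of 29 is below the equilibrium price 57, so it is not binding; the market clears at p* = 57, q* = 17.
Since the control does not bind, no trades are prevented and deadweight loss is zero.

0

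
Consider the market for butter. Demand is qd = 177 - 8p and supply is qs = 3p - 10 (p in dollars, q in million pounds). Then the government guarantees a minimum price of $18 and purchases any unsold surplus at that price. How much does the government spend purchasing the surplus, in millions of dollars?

In a free market, 177 - 8p = 3p - 10 gives the equilibrium p* = 17, q* = 41.
Because the floor (18) lies above the market-clearing price, it is binding.
At p = 18: qd = 177 - 8·18 = 33 and qs = 3·18 - 10 = 44.
Surplus = qs - qd = 11.
Government expenditure = surplus × support price = 11 × 18 = 198.

198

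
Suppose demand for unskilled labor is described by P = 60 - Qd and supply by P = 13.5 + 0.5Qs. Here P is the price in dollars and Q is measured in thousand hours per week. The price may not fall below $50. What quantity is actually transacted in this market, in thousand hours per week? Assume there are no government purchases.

10

Rearranging demand gives Qd = 60 - P; rearranging supply gives Qs = 2P - 27. Equilibrium: 60 - P = 2P - 27, so 87 = 3P and P* = 29, Q* = 31.
Because the floor (50) lies above the market-clearing price, it is binding.
At P = 50: Qd = 60 - 50 = 10 and Qs = 2·50 - 27 = 73.
The quantity actually transacted is the short side, demand: 10.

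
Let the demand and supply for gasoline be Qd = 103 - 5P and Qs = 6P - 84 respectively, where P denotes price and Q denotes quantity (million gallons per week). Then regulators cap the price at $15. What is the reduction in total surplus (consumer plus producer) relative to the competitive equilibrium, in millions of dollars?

26.4

Equilibrium: 103 - 5P = 6P - 84, so 187 = 11P and P* = 17, Q* = 18.
Because the ceiling (15) lies below the market-clearing price, it is binding.
At P = 15: Qd = 103 - 5·15 = 28 and Qs = 6·15 - 84 = 6.
Quantity traded falls to 6. At Q = 6 the demand price is (103 - 6)/5 = 19.4 and the supply price is (84 + 6)/6 = 15.
Deadweight loss = ½ · (19.4 - 15) · (18 - 6) = ½ · 4.4 · 12 = 26.4.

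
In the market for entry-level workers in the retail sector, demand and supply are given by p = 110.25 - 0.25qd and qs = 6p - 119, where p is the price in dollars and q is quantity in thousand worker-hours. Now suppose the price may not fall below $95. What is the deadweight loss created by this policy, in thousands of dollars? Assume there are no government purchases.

5070

Rearranging demand gives qd = 441 - 4p. Equilibrium: 441 - 4p = 6p - 119, so 560 = 10p and p* = 56, q* = 217.
The floor of 95 is above the equilibrium price 56, so it binds.
At p = 95: qd = 441 - 4·95 = 61 and qs = 6·95 - 119 = 451.
Quantity traded falls to 61. At q = 61 the demand price is (441 - 61)/4 = 95 and the supply price is (119 + 61)/6 = 30.
Deadweight loss = ½ · (95 - 30) · (217 - 61) = ½ · 65 · 156 = 5070.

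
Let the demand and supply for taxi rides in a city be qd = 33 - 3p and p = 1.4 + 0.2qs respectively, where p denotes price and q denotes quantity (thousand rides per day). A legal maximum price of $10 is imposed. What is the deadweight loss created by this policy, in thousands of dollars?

Rearranging supply gives qs = 5p - 7. In a free market, 33 - 3p = 5p - 7 gives the equilibrium p* = 5, q* = 18.
The ceiling of 10 is above the equilibrium price 5, so it is not binding; the market clears at p* = 5, q* = 18.
Since the control does not bind, no trades are prevented and deadweight loss is zero.

0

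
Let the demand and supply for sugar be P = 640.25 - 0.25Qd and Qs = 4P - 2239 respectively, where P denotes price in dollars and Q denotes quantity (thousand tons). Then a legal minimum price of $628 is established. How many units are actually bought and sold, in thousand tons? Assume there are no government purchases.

49

Rearranging demand gives Qd = 2561 - 4P. Equilibrium: 2561 - 4P = 4P - 2239, so 4800 = 8P and P* = 600, Q* = 161.
The floor of 628 is above the equilibrium price 600, so it binds.
At P = 628: Qd = 2561 - 4·628 = 49 and Qs = 4·628 - 2239 = 273.
The quantity actually transacted is the short side, demand: 49.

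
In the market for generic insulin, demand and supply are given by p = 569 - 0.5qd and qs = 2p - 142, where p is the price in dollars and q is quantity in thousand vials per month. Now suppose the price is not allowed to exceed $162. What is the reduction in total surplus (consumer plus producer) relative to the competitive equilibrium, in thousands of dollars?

49928

Rearranging demand gives qd = 1138 - 2p. In a free market, 1138 - 2p = 2p - 142 gives the equilibrium p* = 320, q* = 498.
Since 162 < 320, the ceiling is binding.
At p = 162: qd = 1138 - 2·162 = 814 and qs = 2·162 - 142 = 182.
Quantity traded falls to 182. At q = 182 the demand price is (1138 - 182)/2 = 478 and the supply price is (142 + 182)/2 = 162.
Deadweight loss = ½ · (478 - 162) · (498 - 182) = ½ · 316 · 316 = 49928.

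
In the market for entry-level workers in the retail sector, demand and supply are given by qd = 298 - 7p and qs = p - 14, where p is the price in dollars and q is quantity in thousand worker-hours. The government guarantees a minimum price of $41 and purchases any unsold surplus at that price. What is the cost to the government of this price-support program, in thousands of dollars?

Without the control the market clears where 298 - 7p = p - 14, i.e. p* = 39 and q* = 25.
Because the floor (41) lies above the market-clearing price, it is binding.
At p = 41: qd = 298 - 7·41 = 11 and qs = 41 - 14 = 27.
Surplus = qs - qd = 16.
Government expenditure = surplus × support price = 16 × 41 = 656.

656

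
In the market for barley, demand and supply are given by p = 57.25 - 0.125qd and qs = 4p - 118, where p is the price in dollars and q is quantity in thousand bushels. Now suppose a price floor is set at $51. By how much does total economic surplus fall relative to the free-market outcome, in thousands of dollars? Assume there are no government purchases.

108

Rearranging demand gives qd = 458 - 8p. Equilibrium: 458 - 8p = 4p - 118, so 576 = 12p and p* = 48, q* = 74.
The floor of 51 is above the equilibrium price 48, so it binds.
At p = 51: qd = 458 - 8·51 = 50 and qs = 4·51 - 118 = 86.
Quantity traded falls to 50. At q = 50 the demand price is (458 - 50)/8 = 51 and the supply price is (118 + 50)/4 = 42.
Deadweight loss = ½ · (51 - 42) · (74 - 50) = ½ · 9 · 24 = 108.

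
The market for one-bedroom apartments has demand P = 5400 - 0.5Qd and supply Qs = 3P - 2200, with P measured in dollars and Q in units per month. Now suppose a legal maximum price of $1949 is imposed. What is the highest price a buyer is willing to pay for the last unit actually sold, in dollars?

3576.5

Rearranging demand gives Qd = 10800 - 2P. Without the control the market clears where 10800 - 2P = 3P - 2200, i.e. P* = 2600 and Q* = 5600.
Because the ceiling (1949) lies below the market-clearing price, it is binding.
At P = 1949: Qd = 10800 - 2·1949 = 6902 and Qs = 3·1949 - 2200 = 3647.
Only 3647 units reach the market. On the demand curve, the marginal buyer's willingness to pay at Q = 3647 is (10800 - 3647)/2 = 3576.5.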